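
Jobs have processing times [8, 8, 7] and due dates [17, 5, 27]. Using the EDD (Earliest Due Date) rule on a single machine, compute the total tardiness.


Sort by due date (EDD order): [(8, 5), (8, 17), (7, 27)]
Compute completion times and tardiness:
  Job 1: p=8, d=5, C=8, tardiness=max(0,8-5)=3
  Job 2: p=8, d=17, C=16, tardiness=max(0,16-17)=0
  Job 3: p=7, d=27, C=23, tardiness=max(0,23-27)=0
Total tardiness = 3

3


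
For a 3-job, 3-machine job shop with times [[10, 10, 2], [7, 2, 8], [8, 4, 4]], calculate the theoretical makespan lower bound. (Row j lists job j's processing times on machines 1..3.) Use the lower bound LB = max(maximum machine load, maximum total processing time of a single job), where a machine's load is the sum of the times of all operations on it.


Machine loads:
  Machine 1: 10 + 7 + 8 = 25
  Machine 2: 10 + 2 + 4 = 16
  Machine 3: 2 + 8 + 4 = 14
Max machine load = 25
Job totals:
  Job 1: 22
  Job 2: 17
  Job 3: 16
Max job total = 22
Lower bound = max(25, 22) = 25

25


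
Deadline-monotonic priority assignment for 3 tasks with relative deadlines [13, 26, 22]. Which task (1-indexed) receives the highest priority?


Sort tasks by relative deadline (ascending):
  Task 1: deadline = 13
  Task 3: deadline = 22
  Task 2: deadline = 26
Priority order (highest first): [1, 3, 2]
Highest priority task = 1

1


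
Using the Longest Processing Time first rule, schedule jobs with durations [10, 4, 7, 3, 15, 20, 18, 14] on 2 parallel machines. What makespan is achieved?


Sort jobs in decreasing order (LPT): [20, 18, 15, 14, 10, 7, 4, 3]
Assign each job to the least loaded machine:
  Machine 1: jobs [20, 14, 7, 4], load = 45
  Machine 2: jobs [18, 15, 10, 3], load = 46
Makespan = max load = 46

46


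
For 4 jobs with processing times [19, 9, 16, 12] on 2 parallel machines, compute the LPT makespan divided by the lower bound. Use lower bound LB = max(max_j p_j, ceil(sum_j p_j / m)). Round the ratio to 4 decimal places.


LPT order: [19, 16, 12, 9]
Machine loads after assignment: [28, 28]
LPT makespan = 28
Lower bound = max(max_job, ceil(total/2)) = max(19, 28) = 28
Ratio = 28 / 28 = 1.0

1.0


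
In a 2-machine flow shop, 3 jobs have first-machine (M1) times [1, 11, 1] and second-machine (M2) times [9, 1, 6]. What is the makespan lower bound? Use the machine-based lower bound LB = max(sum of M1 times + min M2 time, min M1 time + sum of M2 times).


LB1 = sum(M1 times) + min(M2 times) = 13 + 1 = 14
LB2 = min(M1 times) + sum(M2 times) = 1 + 16 = 17
Lower bound = max(LB1, LB2) = max(14, 17) = 17

17


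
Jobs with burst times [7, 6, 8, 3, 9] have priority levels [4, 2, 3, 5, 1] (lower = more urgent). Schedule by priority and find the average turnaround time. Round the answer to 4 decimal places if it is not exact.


Sort by priority (ascending = highest first):
Order: [(1, 9), (2, 6), (3, 8), (4, 7), (5, 3)]
Completion times:
  Priority 1, burst=9, C=9
  Priority 2, burst=6, C=15
  Priority 3, burst=8, C=23
  Priority 4, burst=7, C=30
  Priority 5, burst=3, C=33
Average turnaround = 110/5 = 22.0

22.0


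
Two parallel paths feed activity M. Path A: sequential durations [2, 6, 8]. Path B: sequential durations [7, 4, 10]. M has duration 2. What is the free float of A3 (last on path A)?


ES(A3) = sum of predecessors on chain A = 8
EF(A3) = ES + duration = 8 + 8 = 16
Successor of A3 is M. ES(M) = max(sum(A), sum(B)) = max(16, 21) = 21
Free float = ES(successor) - EF(current) = 21 - 16 = 5

5


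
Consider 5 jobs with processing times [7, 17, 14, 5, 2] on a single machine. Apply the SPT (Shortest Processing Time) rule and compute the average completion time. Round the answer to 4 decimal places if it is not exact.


Sort jobs by processing time (SPT order): [2, 5, 7, 14, 17]
Compute completion times sequentially:
  Job 1: processing = 2, completes at 2
  Job 2: processing = 5, completes at 7
  Job 3: processing = 7, completes at 14
  Job 4: processing = 14, completes at 28
  Job 5: processing = 17, completes at 45
Sum of completion times = 96
Average completion time = 96/5 = 19.2

19.2


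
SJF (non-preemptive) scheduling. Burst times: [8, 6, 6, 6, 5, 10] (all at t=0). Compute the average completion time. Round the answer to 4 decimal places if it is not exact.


SJF order (ascending): [5, 6, 6, 6, 8, 10]
Completion times:
  Job 1: burst=5, C=5
  Job 2: burst=6, C=11
  Job 3: burst=6, C=17
  Job 4: burst=6, C=23
  Job 5: burst=8, C=31
  Job 6: burst=10, C=41
Average completion = 128/6 = 21.3333

21.3333


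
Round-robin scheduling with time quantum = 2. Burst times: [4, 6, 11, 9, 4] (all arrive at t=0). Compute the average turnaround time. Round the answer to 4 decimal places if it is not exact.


Time quantum = 2
Execution trace:
  J1 runs 2 units, time = 2
  J2 runs 2 units, time = 4
  J3 runs 2 units, time = 6
  J4 runs 2 units, time = 8
  J5 runs 2 units, time = 10
  J1 runs 2 units, time = 12
  J2 runs 2 units, time = 14
  J3 runs 2 units, time = 16
  J4 runs 2 units, time = 18
  J5 runs 2 units, time = 20
  J2 runs 2 units, time = 22
  J3 runs 2 units, time = 24
  J4 runs 2 units, time = 26
  J3 runs 2 units, time = 28
  J4 runs 2 units, time = 30
  J3 runs 2 units, time = 32
  J4 runs 1 units, time = 33
  J3 runs 1 units, time = 34
Finish times: [12, 22, 34, 33, 20]
Average turnaround = 121/5 = 24.2

24.2


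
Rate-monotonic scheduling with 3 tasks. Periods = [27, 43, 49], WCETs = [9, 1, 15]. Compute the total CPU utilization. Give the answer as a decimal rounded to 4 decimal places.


Compute individual utilizations (exact fractions):
  Task 1: C/T = 9/27 = 1/3 (approx. 0.3333)
  Task 2: C/T = 1/43 (approx. 0.0233)
  Task 3: C/T = 15/49 (approx. 0.3061)
Total utilization U = 1/3 + 1/43 + 15/49 = 4189/6321
Rounded to 4 decimal places: U = 0.6627
RM (Liu & Layland) bound for 3 tasks = 0.779763; compare with U = 4189/6321 (approx. 0.662712)
U <= bound, so schedulable by RM sufficient condition.

0.6627


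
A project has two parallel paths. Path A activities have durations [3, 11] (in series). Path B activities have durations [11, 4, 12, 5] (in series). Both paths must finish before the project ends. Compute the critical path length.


Path A total = 3 + 11 = 14
Path B total = 11 + 4 + 12 + 5 = 32
Critical path = longest path = max(14, 32) = 32

32


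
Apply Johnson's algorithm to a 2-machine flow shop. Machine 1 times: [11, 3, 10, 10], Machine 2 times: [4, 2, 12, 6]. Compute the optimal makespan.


Apply Johnson's rule:
  Group 1 (a <= b): [(3, 10, 12)]
  Group 2 (a > b): [(4, 10, 6), (1, 11, 4), (2, 3, 2)]
Optimal job order: [3, 4, 1, 2]
Schedule:
  Job 3: M1 done at 10, M2 done at 22
  Job 4: M1 done at 20, M2 done at 28
  Job 1: M1 done at 31, M2 done at 35
  Job 2: M1 done at 34, M2 done at 37
Makespan = 37

37


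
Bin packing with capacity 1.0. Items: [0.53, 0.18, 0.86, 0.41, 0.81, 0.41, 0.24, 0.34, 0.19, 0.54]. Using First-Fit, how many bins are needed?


Place items sequentially using First-Fit:
  Item 0.53 -> new Bin 1
  Item 0.18 -> Bin 1 (now 0.71)
  Item 0.86 -> new Bin 2
  Item 0.41 -> new Bin 3
  Item 0.81 -> new Bin 4
  Item 0.41 -> Bin 3 (now 0.82)
  Item 0.24 -> Bin 1 (now 0.95)
  Item 0.34 -> new Bin 5
  Item 0.19 -> Bin 4 (now 1.0)
  Item 0.54 -> Bin 5 (now 0.88)
Total bins used = 5

5


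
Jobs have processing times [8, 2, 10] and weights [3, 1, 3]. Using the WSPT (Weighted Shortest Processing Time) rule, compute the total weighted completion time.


Compute p/w ratios and sort ascending (WSPT): [(2, 1), (8, 3), (10, 3)]
Compute weighted completion times:
  Job (p=2,w=1): C=2, w*C=1*2=2
  Job (p=8,w=3): C=10, w*C=3*10=30
  Job (p=10,w=3): C=20, w*C=3*20=60
Total weighted completion time = 92

92


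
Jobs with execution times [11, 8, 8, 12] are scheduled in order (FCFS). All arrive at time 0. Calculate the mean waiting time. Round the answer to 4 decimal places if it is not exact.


FCFS order (as given): [11, 8, 8, 12]
Waiting times:
  Job 1: wait = 0
  Job 2: wait = 11
  Job 3: wait = 19
  Job 4: wait = 27
Sum of waiting times = 57
Average waiting time = 57/4 = 14.25

14.25


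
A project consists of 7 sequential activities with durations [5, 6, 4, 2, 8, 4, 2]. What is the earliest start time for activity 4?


Activity 4 starts after activities 1 through 3 complete.
Predecessor durations: [5, 6, 4]
ES = 5 + 6 + 4 = 15

15


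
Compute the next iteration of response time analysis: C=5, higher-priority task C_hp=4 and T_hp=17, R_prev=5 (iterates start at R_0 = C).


R_next = C + ceil(R_prev / T_hp) * C_hp
ceil(5 / 17) = ceil(0.2941) = 1
Interference = 1 * 4 = 4
R_next = 5 + 4 = 9

9


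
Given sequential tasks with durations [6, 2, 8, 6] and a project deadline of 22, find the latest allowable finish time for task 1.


LF(activity 1) = deadline - sum of successor durations
Successors: activities 2 through 4 with durations [2, 8, 6]
Sum of successor durations = 16
LF = 22 - 16 = 6

6


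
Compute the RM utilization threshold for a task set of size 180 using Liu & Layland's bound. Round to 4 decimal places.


Compute 2^(1/180) = 1.0038582416
Subtract 1: 1.0038582416 - 1 = 0.0038582416
Multiply by n: 180 * 0.0038582416 = 0.6944834880
Round to 4 dp: 0.6945

0.6945


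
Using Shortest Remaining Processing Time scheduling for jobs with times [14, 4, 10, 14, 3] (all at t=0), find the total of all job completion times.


Since all jobs arrive at t=0, SRPT equals SPT ordering.
SPT order: [3, 4, 10, 14, 14]
Completion times:
  Job 1: p=3, C=3
  Job 2: p=4, C=7
  Job 3: p=10, C=17
  Job 4: p=14, C=31
  Job 5: p=14, C=45
Total completion time = 3 + 7 + 17 + 31 + 45 = 103

103


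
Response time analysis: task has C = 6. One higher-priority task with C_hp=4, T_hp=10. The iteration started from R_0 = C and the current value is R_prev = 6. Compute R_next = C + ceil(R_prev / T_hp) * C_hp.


R_next = C + ceil(R_prev / T_hp) * C_hp
ceil(6 / 10) = ceil(0.6) = 1
Interference = 1 * 4 = 4
R_next = 6 + 4 = 10

10


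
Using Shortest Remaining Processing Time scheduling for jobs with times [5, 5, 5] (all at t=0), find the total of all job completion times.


Since all jobs arrive at t=0, SRPT equals SPT ordering.
SPT order: [5, 5, 5]
Completion times:
  Job 1: p=5, C=5
  Job 2: p=5, C=10
  Job 3: p=5, C=15
Total completion time = 5 + 10 + 15 = 30

30


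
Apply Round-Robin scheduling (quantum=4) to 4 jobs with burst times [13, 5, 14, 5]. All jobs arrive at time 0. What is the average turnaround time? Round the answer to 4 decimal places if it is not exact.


Time quantum = 4
Execution trace:
  J1 runs 4 units, time = 4
  J2 runs 4 units, time = 8
  J3 runs 4 units, time = 12
  J4 runs 4 units, time = 16
  J1 runs 4 units, time = 20
  J2 runs 1 units, time = 21
  J3 runs 4 units, time = 25
  J4 runs 1 units, time = 26
  J1 runs 4 units, time = 30
  J3 runs 4 units, time = 34
  J1 runs 1 units, time = 35
  J3 runs 2 units, time = 37
Finish times: [35, 21, 37, 26]
Average turnaround = 119/4 = 29.75

29.75


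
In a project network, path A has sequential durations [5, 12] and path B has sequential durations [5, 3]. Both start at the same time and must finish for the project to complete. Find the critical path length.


Path A total = 5 + 12 = 17
Path B total = 5 + 3 = 8
Critical path = longest path = max(17, 8) = 17

17


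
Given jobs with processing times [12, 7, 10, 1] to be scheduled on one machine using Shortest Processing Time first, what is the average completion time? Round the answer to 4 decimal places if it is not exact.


Sort jobs by processing time (SPT order): [1, 7, 10, 12]
Compute completion times sequentially:
  Job 1: processing = 1, completes at 1
  Job 2: processing = 7, completes at 8
  Job 3: processing = 10, completes at 18
  Job 4: processing = 12, completes at 30
Sum of completion times = 57
Average completion time = 57/4 = 14.25

14.25


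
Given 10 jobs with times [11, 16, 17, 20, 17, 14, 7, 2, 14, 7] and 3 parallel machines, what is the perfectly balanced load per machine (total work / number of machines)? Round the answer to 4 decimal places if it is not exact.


Total processing time = 11 + 16 + 17 + 20 + 17 + 14 + 7 + 2 + 14 + 7 = 125
Number of machines = 3
Ideal balanced load = 125 / 3 = 41.6667

41.6667


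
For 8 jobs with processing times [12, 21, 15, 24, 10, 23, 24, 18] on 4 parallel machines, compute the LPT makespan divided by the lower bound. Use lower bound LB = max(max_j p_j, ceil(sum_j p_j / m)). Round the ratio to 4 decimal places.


LPT order: [24, 24, 23, 21, 18, 15, 12, 10]
Machine loads after assignment: [36, 34, 38, 39]
LPT makespan = 39
Lower bound = max(max_job, ceil(total/4)) = max(24, 37) = 37
Ratio = 39 / 37 = 1.0541

1.0541


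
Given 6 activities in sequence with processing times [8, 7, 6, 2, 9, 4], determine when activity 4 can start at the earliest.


Activity 4 starts after activities 1 through 3 complete.
Predecessor durations: [8, 7, 6]
ES = 8 + 7 + 6 = 21

21


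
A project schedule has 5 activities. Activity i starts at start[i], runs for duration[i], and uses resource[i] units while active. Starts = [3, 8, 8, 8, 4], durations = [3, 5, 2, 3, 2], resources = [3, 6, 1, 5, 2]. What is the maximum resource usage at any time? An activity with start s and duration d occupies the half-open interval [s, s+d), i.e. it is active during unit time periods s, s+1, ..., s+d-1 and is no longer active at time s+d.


Each activity i is active on [start_i, start_i + duration_i).
Compute total resource usage per time slot:
  t=0: active resources = [], total = 0
  t=1: active resources = [], total = 0
  t=2: active resources = [], total = 0
  t=3: active resources = [3], total = 3
  t=4: active resources = [3, 2], total = 5
  t=5: active resources = [3, 2], total = 5
  t=6: active resources = [], total = 0
  t=7: active resources = [], total = 0
  t=8: active resources = [6, 1, 5], total = 12
  t=9: active resources = [6, 1, 5], total = 12
  t=10: active resources = [6, 5], total = 11
  t=11: active resources = [6], total = 6
  t=12: active resources = [6], total = 6
Peak resource demand = 12

12


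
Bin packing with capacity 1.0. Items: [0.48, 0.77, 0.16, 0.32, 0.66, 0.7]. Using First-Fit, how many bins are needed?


Place items sequentially using First-Fit:
  Item 0.48 -> new Bin 1
  Item 0.77 -> new Bin 2
  Item 0.16 -> Bin 1 (now 0.64)
  Item 0.32 -> Bin 1 (now 0.96)
  Item 0.66 -> new Bin 3
  Item 0.7 -> new Bin 4
Total bins used = 4

4


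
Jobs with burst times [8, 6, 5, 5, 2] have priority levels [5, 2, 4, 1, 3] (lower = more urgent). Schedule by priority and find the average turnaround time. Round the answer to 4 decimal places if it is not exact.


Sort by priority (ascending = highest first):
Order: [(1, 5), (2, 6), (3, 2), (4, 5), (5, 8)]
Completion times:
  Priority 1, burst=5, C=5
  Priority 2, burst=6, C=11
  Priority 3, burst=2, C=13
  Priority 4, burst=5, C=18
  Priority 5, burst=8, C=26
Average turnaround = 73/5 = 14.6

14.6


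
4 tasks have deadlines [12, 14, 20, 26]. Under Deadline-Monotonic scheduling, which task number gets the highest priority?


Sort tasks by relative deadline (ascending):
  Task 1: deadline = 12
  Task 2: deadline = 14
  Task 3: deadline = 20
  Task 4: deadline = 26
Priority order (highest first): [1, 2, 3, 4]
Highest priority task = 1

1


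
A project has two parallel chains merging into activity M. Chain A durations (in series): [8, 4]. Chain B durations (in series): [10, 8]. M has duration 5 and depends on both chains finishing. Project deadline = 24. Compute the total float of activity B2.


Forward pass: ES(B2) = sum of predecessors on chain B = 10
EF = ES + duration = 10 + 8 = 18
Backward pass: LF(M) = deadline = 24; LS(M) = 24 - 5 = 19
LF(B2) = LS(M) - sum(successors on chain B) = 19 - 0 = 19
LS = LF - duration = 19 - 8 = 11
Total float = LS - ES = 11 - 10 = 1

1


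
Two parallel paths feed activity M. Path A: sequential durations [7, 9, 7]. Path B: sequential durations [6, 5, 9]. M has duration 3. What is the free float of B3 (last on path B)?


ES(B3) = sum of predecessors on chain B = 11
EF(B3) = ES + duration = 11 + 9 = 20
Successor of B3 is M. ES(M) = max(sum(A), sum(B)) = max(23, 20) = 23
Free float = ES(successor) - EF(current) = 23 - 20 = 3

3


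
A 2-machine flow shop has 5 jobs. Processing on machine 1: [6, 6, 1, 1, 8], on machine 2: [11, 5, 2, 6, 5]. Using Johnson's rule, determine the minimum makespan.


Apply Johnson's rule:
  Group 1 (a <= b): [(3, 1, 2), (4, 1, 6), (1, 6, 11)]
  Group 2 (a > b): [(2, 6, 5), (5, 8, 5)]
Optimal job order: [3, 4, 1, 2, 5]
Schedule:
  Job 3: M1 done at 1, M2 done at 3
  Job 4: M1 done at 2, M2 done at 9
  Job 1: M1 done at 8, M2 done at 20
  Job 2: M1 done at 14, M2 done at 25
  Job 5: M1 done at 22, M2 done at 30
Makespan = 30

30


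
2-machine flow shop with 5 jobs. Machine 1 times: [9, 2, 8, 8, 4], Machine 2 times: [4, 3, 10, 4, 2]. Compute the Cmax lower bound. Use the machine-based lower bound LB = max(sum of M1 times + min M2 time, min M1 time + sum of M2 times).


LB1 = sum(M1 times) + min(M2 times) = 31 + 2 = 33
LB2 = min(M1 times) + sum(M2 times) = 2 + 23 = 25
Lower bound = max(LB1, LB2) = max(33, 25) = 33

33


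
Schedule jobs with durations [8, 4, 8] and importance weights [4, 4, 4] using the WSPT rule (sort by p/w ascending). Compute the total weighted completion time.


Compute p/w ratios and sort ascending (WSPT): [(4, 4), (8, 4), (8, 4)]
Compute weighted completion times:
  Job (p=4,w=4): C=4, w*C=4*4=16
  Job (p=8,w=4): C=12, w*C=4*12=48
  Job (p=8,w=4): C=20, w*C=4*20=80
Total weighted completion time = 144

144


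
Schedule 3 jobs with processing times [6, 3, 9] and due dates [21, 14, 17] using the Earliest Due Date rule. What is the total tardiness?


Sort by due date (EDD order): [(3, 14), (9, 17), (6, 21)]
Compute completion times and tardiness:
  Job 1: p=3, d=14, C=3, tardiness=max(0,3-14)=0
  Job 2: p=9, d=17, C=12, tardiness=max(0,12-17)=0
  Job 3: p=6, d=21, C=18, tardiness=max(0,18-21)=0
Total tardiness = 0

0


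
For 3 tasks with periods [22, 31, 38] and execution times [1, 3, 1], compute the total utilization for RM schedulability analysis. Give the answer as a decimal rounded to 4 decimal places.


Compute individual utilizations (exact fractions):
  Task 1: C/T = 1/22 (approx. 0.0455)
  Task 2: C/T = 3/31 (approx. 0.0968)
  Task 3: C/T = 1/38 (approx. 0.0263)
Total utilization U = 1/22 + 3/31 + 1/38 = 1092/6479
Rounded to 4 decimal places: U = 0.1685
RM (Liu & Layland) bound for 3 tasks = 0.779763; compare with U = 1092/6479 (approx. 0.168545)
U <= bound, so schedulable by RM sufficient condition.

0.1685


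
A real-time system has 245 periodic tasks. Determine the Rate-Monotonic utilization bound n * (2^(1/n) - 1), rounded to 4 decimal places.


Compute 2^(1/245) = 1.0028331781
Subtract 1: 1.0028331781 - 1 = 0.0028331781
Multiply by n: 245 * 0.0028331781 = 0.6941286345
Round to 4 dp: 0.6941

0.6941


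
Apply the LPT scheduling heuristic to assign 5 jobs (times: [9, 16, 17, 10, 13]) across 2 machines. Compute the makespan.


Sort jobs in decreasing order (LPT): [17, 16, 13, 10, 9]
Assign each job to the least loaded machine:
  Machine 1: jobs [17, 10, 9], load = 36
  Machine 2: jobs [16, 13], load = 29
Makespan = max load = 36

36


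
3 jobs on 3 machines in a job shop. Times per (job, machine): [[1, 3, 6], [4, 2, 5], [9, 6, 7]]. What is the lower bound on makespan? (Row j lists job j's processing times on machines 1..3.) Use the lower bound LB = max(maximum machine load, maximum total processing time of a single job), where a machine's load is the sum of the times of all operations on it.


Machine loads:
  Machine 1: 1 + 4 + 9 = 14
  Machine 2: 3 + 2 + 6 = 11
  Machine 3: 6 + 5 + 7 = 18
Max machine load = 18
Job totals:
  Job 1: 10
  Job 2: 11
  Job 3: 22
Max job total = 22
Lower bound = max(18, 22) = 22

22


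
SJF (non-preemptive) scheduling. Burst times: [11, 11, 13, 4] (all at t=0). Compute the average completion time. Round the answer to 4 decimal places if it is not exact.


SJF order (ascending): [4, 11, 11, 13]
Completion times:
  Job 1: burst=4, C=4
  Job 2: burst=11, C=15
  Job 3: burst=11, C=26
  Job 4: burst=13, C=39
Average completion = 84/4 = 21.0

21.0


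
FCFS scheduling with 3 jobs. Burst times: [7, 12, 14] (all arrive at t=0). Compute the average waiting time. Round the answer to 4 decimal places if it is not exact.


FCFS order (as given): [7, 12, 14]
Waiting times:
  Job 1: wait = 0
  Job 2: wait = 7
  Job 3: wait = 19
Sum of waiting times = 26
Average waiting time = 26/3 = 8.6667

8.6667


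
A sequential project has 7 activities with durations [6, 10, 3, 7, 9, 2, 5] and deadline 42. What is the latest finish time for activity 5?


LF(activity 5) = deadline - sum of successor durations
Successors: activities 6 through 7 with durations [2, 5]
Sum of successor durations = 7
LF = 42 - 7 = 35

35


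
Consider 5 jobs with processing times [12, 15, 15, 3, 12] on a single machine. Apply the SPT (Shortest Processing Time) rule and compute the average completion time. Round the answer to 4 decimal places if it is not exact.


Sort jobs by processing time (SPT order): [3, 12, 12, 15, 15]
Compute completion times sequentially:
  Job 1: processing = 3, completes at 3
  Job 2: processing = 12, completes at 15
  Job 3: processing = 12, completes at 27
  Job 4: processing = 15, completes at 42
  Job 5: processing = 15, completes at 57
Sum of completion times = 144
Average completion time = 144/5 = 28.8

28.8


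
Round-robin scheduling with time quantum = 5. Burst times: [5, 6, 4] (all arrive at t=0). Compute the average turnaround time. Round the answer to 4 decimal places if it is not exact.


Time quantum = 5
Execution trace:
  J1 runs 5 units, time = 5
  J2 runs 5 units, time = 10
  J3 runs 4 units, time = 14
  J2 runs 1 units, time = 15
Finish times: [5, 15, 14]
Average turnaround = 34/3 = 11.3333

11.3333


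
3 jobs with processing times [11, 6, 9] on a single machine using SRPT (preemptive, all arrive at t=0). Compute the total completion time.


Since all jobs arrive at t=0, SRPT equals SPT ordering.
SPT order: [6, 9, 11]
Completion times:
  Job 1: p=6, C=6
  Job 2: p=9, C=15
  Job 3: p=11, C=26
Total completion time = 6 + 15 + 26 = 47

47


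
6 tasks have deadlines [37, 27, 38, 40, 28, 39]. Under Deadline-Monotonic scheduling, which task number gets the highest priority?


Sort tasks by relative deadline (ascending):
  Task 2: deadline = 27
  Task 5: deadline = 28
  Task 1: deadline = 37
  Task 3: deadline = 38
  Task 6: deadline = 39
  Task 4: deadline = 40
Priority order (highest first): [2, 5, 1, 3, 6, 4]
Highest priority task = 2

2


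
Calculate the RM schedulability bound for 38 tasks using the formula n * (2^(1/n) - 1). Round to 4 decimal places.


Compute 2^(1/38) = 1.0184080933
Subtract 1: 1.0184080933 - 1 = 0.0184080933
Multiply by n: 38 * 0.0184080933 = 0.6995075454
Round to 4 dp: 0.6995

0.6995


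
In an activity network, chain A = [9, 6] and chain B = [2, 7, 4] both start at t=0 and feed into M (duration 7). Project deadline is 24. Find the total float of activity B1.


Forward pass: ES(B1) = sum of predecessors on chain B = 0
EF = ES + duration = 0 + 2 = 2
Backward pass: LF(M) = deadline = 24; LS(M) = 24 - 7 = 17
LF(B1) = LS(M) - sum(successors on chain B) = 17 - 11 = 6
LS = LF - duration = 6 - 2 = 4
Total float = LS - ES = 4 - 0 = 4

4


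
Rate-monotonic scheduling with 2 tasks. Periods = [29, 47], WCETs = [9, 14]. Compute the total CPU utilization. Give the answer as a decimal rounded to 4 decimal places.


Compute individual utilizations (exact fractions):
  Task 1: C/T = 9/29 (approx. 0.3103)
  Task 2: C/T = 14/47 (approx. 0.2979)
Total utilization U = 9/29 + 14/47 = 829/1363
Rounded to 4 decimal places: U = 0.6082
RM (Liu & Layland) bound for 2 tasks = 0.828427; compare with U = 829/1363 (approx. 0.608217)
U <= bound, so schedulable by RM sufficient condition.

0.6082


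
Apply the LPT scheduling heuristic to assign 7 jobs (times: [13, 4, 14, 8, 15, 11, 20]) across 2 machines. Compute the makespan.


Sort jobs in decreasing order (LPT): [20, 15, 14, 13, 11, 8, 4]
Assign each job to the least loaded machine:
  Machine 1: jobs [20, 13, 8], load = 41
  Machine 2: jobs [15, 14, 11, 4], load = 44
Makespan = max load = 44

44


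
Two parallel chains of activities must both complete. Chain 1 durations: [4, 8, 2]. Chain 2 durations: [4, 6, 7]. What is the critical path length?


Path A total = 4 + 8 + 2 = 14
Path B total = 4 + 6 + 7 = 17
Critical path = longest path = max(14, 17) = 17

17


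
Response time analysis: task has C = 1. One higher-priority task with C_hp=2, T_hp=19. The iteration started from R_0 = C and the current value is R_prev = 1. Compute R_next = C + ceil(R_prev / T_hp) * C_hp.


R_next = C + ceil(R_prev / T_hp) * C_hp
ceil(1 / 19) = ceil(0.0526) = 1
Interference = 1 * 2 = 2
R_next = 1 + 2 = 3

3


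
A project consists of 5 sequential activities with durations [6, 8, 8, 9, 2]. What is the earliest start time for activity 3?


Activity 3 starts after activities 1 through 2 complete.
Predecessor durations: [6, 8]
ES = 6 + 8 = 14

14


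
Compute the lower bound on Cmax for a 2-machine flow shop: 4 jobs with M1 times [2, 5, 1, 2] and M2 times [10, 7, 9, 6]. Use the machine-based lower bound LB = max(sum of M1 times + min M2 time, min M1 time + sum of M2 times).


LB1 = sum(M1 times) + min(M2 times) = 10 + 6 = 16
LB2 = min(M1 times) + sum(M2 times) = 1 + 32 = 33
Lower bound = max(LB1, LB2) = max(16, 33) = 33

33


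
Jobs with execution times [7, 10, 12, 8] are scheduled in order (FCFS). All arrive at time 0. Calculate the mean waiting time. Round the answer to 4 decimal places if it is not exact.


FCFS order (as given): [7, 10, 12, 8]
Waiting times:
  Job 1: wait = 0
  Job 2: wait = 7
  Job 3: wait = 17
  Job 4: wait = 29
Sum of waiting times = 53
Average waiting time = 53/4 = 13.25

13.25


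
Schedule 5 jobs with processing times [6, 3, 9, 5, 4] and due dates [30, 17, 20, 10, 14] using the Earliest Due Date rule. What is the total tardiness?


Sort by due date (EDD order): [(5, 10), (4, 14), (3, 17), (9, 20), (6, 30)]
Compute completion times and tardiness:
  Job 1: p=5, d=10, C=5, tardiness=max(0,5-10)=0
  Job 2: p=4, d=14, C=9, tardiness=max(0,9-14)=0
  Job 3: p=3, d=17, C=12, tardiness=max(0,12-17)=0
  Job 4: p=9, d=20, C=21, tardiness=max(0,21-20)=1
  Job 5: p=6, d=30, C=27, tardiness=max(0,27-30)=0
Total tardiness = 1

1


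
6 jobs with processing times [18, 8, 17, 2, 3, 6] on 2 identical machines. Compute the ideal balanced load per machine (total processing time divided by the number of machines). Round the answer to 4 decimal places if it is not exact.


Total processing time = 18 + 8 + 17 + 2 + 3 + 6 = 54
Number of machines = 2
Ideal balanced load = 54 / 2 = 27.0

27.0


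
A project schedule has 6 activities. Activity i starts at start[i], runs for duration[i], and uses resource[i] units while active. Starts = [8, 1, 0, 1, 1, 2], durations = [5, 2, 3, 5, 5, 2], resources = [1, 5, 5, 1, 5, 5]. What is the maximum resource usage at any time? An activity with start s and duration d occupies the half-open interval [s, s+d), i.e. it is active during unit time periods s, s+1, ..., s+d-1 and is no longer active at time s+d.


Each activity i is active on [start_i, start_i + duration_i).
Compute total resource usage per time slot:
  t=0: active resources = [5], total = 5
  t=1: active resources = [5, 5, 1, 5], total = 16
  t=2: active resources = [5, 5, 1, 5, 5], total = 21
  t=3: active resources = [1, 5, 5], total = 11
  t=4: active resources = [1, 5], total = 6
  t=5: active resources = [1, 5], total = 6
  t=6: active resources = [], total = 0
  t=7: active resources = [], total = 0
  t=8: active resources = [1], total = 1
  t=9: active resources = [1], total = 1
  t=10: active resources = [1], total = 1
  t=11: active resources = [1], total = 1
  t=12: active resources = [1], total = 1
Peak resource demand = 21

21


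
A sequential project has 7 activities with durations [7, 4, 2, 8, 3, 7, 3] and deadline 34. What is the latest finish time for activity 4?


LF(activity 4) = deadline - sum of successor durations
Successors: activities 5 through 7 with durations [3, 7, 3]
Sum of successor durations = 13
LF = 34 - 13 = 21

21


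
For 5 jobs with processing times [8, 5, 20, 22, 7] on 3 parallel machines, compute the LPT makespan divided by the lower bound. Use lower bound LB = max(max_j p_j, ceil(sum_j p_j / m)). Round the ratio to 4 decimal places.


LPT order: [22, 20, 8, 7, 5]
Machine loads after assignment: [22, 20, 20]
LPT makespan = 22
Lower bound = max(max_job, ceil(total/3)) = max(22, 21) = 22
Ratio = 22 / 22 = 1.0

1.0


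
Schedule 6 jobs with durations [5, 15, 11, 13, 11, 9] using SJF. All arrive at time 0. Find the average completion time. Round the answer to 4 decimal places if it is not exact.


SJF order (ascending): [5, 9, 11, 11, 13, 15]
Completion times:
  Job 1: burst=5, C=5
  Job 2: burst=9, C=14
  Job 3: burst=11, C=25
  Job 4: burst=11, C=36
  Job 5: burst=13, C=49
  Job 6: burst=15, C=64
Average completion = 193/6 = 32.1667

32.1667


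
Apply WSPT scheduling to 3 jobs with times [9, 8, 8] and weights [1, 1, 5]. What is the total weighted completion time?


Compute p/w ratios and sort ascending (WSPT): [(8, 5), (8, 1), (9, 1)]
Compute weighted completion times:
  Job (p=8,w=5): C=8, w*C=5*8=40
  Job (p=8,w=1): C=16, w*C=1*16=16
  Job (p=9,w=1): C=25, w*C=1*25=25
Total weighted completion time = 81

81


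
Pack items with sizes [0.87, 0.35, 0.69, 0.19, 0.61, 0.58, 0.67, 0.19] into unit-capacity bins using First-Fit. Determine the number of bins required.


Place items sequentially using First-Fit:
  Item 0.87 -> new Bin 1
  Item 0.35 -> new Bin 2
  Item 0.69 -> new Bin 3
  Item 0.19 -> Bin 2 (now 0.54)
  Item 0.61 -> new Bin 4
  Item 0.58 -> new Bin 5
  Item 0.67 -> new Bin 6
  Item 0.19 -> Bin 2 (now 0.73)
Total bins used = 6

6


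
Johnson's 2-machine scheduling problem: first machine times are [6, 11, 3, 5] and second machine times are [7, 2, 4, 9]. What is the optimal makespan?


Apply Johnson's rule:
  Group 1 (a <= b): [(3, 3, 4), (4, 5, 9), (1, 6, 7)]
  Group 2 (a > b): [(2, 11, 2)]
Optimal job order: [3, 4, 1, 2]
Schedule:
  Job 3: M1 done at 3, M2 done at 7
  Job 4: M1 done at 8, M2 done at 17
  Job 1: M1 done at 14, M2 done at 24
  Job 2: M1 done at 25, M2 done at 27
Makespan = 27

27


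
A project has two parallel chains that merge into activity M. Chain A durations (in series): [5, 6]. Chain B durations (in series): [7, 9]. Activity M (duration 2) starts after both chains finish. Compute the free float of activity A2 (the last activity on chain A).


ES(A2) = sum of predecessors on chain A = 5
EF(A2) = ES + duration = 5 + 6 = 11
Successor of A2 is M. ES(M) = max(sum(A), sum(B)) = max(11, 16) = 16
Free float = ES(successor) - EF(current) = 16 - 11 = 5

5


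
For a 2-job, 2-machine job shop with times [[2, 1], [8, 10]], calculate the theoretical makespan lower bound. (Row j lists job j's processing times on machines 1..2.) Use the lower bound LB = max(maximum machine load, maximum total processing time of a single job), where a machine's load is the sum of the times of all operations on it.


Machine loads:
  Machine 1: 2 + 8 = 10
  Machine 2: 1 + 10 = 11
Max machine load = 11
Job totals:
  Job 1: 3
  Job 2: 18
Max job total = 18
Lower bound = max(11, 18) = 18

18


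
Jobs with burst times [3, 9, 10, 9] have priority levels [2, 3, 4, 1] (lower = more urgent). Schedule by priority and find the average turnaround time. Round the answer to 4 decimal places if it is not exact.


Sort by priority (ascending = highest first):
Order: [(1, 9), (2, 3), (3, 9), (4, 10)]
Completion times:
  Priority 1, burst=9, C=9
  Priority 2, burst=3, C=12
  Priority 3, burst=9, C=21
  Priority 4, burst=10, C=31
Average turnaround = 73/4 = 18.25

18.25


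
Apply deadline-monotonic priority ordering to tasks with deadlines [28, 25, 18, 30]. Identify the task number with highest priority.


Sort tasks by relative deadline (ascending):
  Task 3: deadline = 18
  Task 2: deadline = 25
  Task 1: deadline = 28
  Task 4: deadline = 30
Priority order (highest first): [3, 2, 1, 4]
Highest priority task = 3

3


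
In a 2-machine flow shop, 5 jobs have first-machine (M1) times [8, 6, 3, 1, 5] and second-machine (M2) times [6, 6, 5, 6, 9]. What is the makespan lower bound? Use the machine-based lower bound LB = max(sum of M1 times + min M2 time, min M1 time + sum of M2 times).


LB1 = sum(M1 times) + min(M2 times) = 23 + 5 = 28
LB2 = min(M1 times) + sum(M2 times) = 1 + 32 = 33
Lower bound = max(LB1, LB2) = max(28, 33) = 33

33


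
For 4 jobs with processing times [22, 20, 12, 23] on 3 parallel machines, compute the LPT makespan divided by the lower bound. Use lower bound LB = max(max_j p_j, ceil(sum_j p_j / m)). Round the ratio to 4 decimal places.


LPT order: [23, 22, 20, 12]
Machine loads after assignment: [23, 22, 32]
LPT makespan = 32
Lower bound = max(max_job, ceil(total/3)) = max(23, 26) = 26
Ratio = 32 / 26 = 1.2308

1.2308


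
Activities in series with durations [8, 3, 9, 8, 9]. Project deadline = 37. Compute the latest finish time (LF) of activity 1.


LF(activity 1) = deadline - sum of successor durations
Successors: activities 2 through 5 with durations [3, 9, 8, 9]
Sum of successor durations = 29
LF = 37 - 29 = 8

8


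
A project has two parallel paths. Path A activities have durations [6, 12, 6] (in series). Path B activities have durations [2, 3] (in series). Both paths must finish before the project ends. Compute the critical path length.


Path A total = 6 + 12 + 6 = 24
Path B total = 2 + 3 = 5
Critical path = longest path = max(24, 5) = 24

24


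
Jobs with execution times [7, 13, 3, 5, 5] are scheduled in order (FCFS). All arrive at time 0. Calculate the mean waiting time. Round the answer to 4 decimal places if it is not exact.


FCFS order (as given): [7, 13, 3, 5, 5]
Waiting times:
  Job 1: wait = 0
  Job 2: wait = 7
  Job 3: wait = 20
  Job 4: wait = 23
  Job 5: wait = 28
Sum of waiting times = 78
Average waiting time = 78/5 = 15.6

15.6


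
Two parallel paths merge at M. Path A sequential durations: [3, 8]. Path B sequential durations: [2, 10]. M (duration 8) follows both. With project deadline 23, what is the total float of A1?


Forward pass: ES(A1) = sum of predecessors on chain A = 0
EF = ES + duration = 0 + 3 = 3
Backward pass: LF(M) = deadline = 23; LS(M) = 23 - 8 = 15
LF(A1) = LS(M) - sum(successors on chain A) = 15 - 8 = 7
LS = LF - duration = 7 - 3 = 4
Total float = LS - ES = 4 - 0 = 4

4


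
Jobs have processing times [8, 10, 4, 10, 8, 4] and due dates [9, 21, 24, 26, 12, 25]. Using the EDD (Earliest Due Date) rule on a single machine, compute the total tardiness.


Sort by due date (EDD order): [(8, 9), (8, 12), (10, 21), (4, 24), (4, 25), (10, 26)]
Compute completion times and tardiness:
  Job 1: p=8, d=9, C=8, tardiness=max(0,8-9)=0
  Job 2: p=8, d=12, C=16, tardiness=max(0,16-12)=4
  Job 3: p=10, d=21, C=26, tardiness=max(0,26-21)=5
  Job 4: p=4, d=24, C=30, tardiness=max(0,30-24)=6
  Job 5: p=4, d=25, C=34, tardiness=max(0,34-25)=9
  Job 6: p=10, d=26, C=44, tardiness=max(0,44-26)=18
Total tardiness = 42

42


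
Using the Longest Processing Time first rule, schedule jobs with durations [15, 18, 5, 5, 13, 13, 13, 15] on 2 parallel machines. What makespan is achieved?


Sort jobs in decreasing order (LPT): [18, 15, 15, 13, 13, 13, 5, 5]
Assign each job to the least loaded machine:
  Machine 1: jobs [18, 13, 13, 5], load = 49
  Machine 2: jobs [15, 15, 13, 5], load = 48
Makespan = max load = 49

49


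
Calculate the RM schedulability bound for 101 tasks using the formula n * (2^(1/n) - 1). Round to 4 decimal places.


Compute 2^(1/101) = 1.0068864466
Subtract 1: 1.0068864466 - 1 = 0.0068864466
Multiply by n: 101 * 0.0068864466 = 0.6955311066
Round to 4 dp: 0.6955

0.6955


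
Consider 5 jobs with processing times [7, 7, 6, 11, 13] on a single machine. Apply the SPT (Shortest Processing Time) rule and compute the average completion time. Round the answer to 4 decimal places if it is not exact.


Sort jobs by processing time (SPT order): [6, 7, 7, 11, 13]
Compute completion times sequentially:
  Job 1: processing = 6, completes at 6
  Job 2: processing = 7, completes at 13
  Job 3: processing = 7, completes at 20
  Job 4: processing = 11, completes at 31
  Job 5: processing = 13, completes at 44
Sum of completion times = 114
Average completion time = 114/5 = 22.8

22.8


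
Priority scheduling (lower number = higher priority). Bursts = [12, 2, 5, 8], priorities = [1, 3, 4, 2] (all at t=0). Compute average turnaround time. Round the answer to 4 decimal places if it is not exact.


Sort by priority (ascending = highest first):
Order: [(1, 12), (2, 8), (3, 2), (4, 5)]
Completion times:
  Priority 1, burst=12, C=12
  Priority 2, burst=8, C=20
  Priority 3, burst=2, C=22
  Priority 4, burst=5, C=27
Average turnaround = 81/4 = 20.25

20.25


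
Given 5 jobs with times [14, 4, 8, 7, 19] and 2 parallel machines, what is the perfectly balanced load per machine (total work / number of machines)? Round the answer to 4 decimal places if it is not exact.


Total processing time = 14 + 4 + 8 + 7 + 19 = 52
Number of machines = 2
Ideal balanced load = 52 / 2 = 26.0

26.0


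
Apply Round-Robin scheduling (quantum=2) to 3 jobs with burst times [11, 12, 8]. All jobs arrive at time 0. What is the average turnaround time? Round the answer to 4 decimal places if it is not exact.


Time quantum = 2
Execution trace:
  J1 runs 2 units, time = 2
  J2 runs 2 units, time = 4
  J3 runs 2 units, time = 6
  J1 runs 2 units, time = 8
  J2 runs 2 units, time = 10
  J3 runs 2 units, time = 12
  J1 runs 2 units, time = 14
  J2 runs 2 units, time = 16
  J3 runs 2 units, time = 18
  J1 runs 2 units, time = 20
  J2 runs 2 units, time = 22
  J3 runs 2 units, time = 24
  J1 runs 2 units, time = 26
  J2 runs 2 units, time = 28
  J1 runs 1 units, time = 29
  J2 runs 2 units, time = 31
Finish times: [29, 31, 24]
Average turnaround = 84/3 = 28.0

28.0


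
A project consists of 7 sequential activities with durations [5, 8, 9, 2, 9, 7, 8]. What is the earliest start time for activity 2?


Activity 2 starts after activities 1 through 1 complete.
Predecessor durations: [5]
ES = 5 = 5

5


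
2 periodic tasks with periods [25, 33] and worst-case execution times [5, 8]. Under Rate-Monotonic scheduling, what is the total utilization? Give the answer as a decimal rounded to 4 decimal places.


Compute individual utilizations (exact fractions):
  Task 1: C/T = 5/25 = 1/5 (approx. 0.2)
  Task 2: C/T = 8/33 (approx. 0.2424)
Total utilization U = 1/5 + 8/33 = 73/165
Rounded to 4 decimal places: U = 0.4424
RM (Liu & Layland) bound for 2 tasks = 0.828427; compare with U = 73/165 (approx. 0.442424)
U <= bound, so schedulable by RM sufficient condition.

0.4424


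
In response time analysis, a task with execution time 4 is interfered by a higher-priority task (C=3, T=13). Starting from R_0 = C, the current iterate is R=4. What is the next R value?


R_next = C + ceil(R_prev / T_hp) * C_hp
ceil(4 / 13) = ceil(0.3077) = 1
Interference = 1 * 3 = 3
R_next = 4 + 3 = 7

7


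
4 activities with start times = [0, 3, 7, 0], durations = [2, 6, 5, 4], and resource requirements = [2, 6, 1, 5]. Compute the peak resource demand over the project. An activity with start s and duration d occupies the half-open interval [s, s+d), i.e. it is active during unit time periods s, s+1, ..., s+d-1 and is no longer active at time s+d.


Each activity i is active on [start_i, start_i + duration_i).
Compute total resource usage per time slot:
  t=0: active resources = [2, 5], total = 7
  t=1: active resources = [2, 5], total = 7
  t=2: active resources = [5], total = 5
  t=3: active resources = [6, 5], total = 11
  t=4: active resources = [6], total = 6
  t=5: active resources = [6], total = 6
  t=6: active resources = [6], total = 6
  t=7: active resources = [6, 1], total = 7
  t=8: active resources = [6, 1], total = 7
  t=9: active resources = [1], total = 1
  t=10: active resources = [1], total = 1
  t=11: active resources = [1], total = 1
Peak resource demand = 11

11
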